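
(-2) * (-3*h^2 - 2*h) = 6*h^2 + 4*h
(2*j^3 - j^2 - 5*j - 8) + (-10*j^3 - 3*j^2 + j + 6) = -8*j^3 - 4*j^2 - 4*j - 2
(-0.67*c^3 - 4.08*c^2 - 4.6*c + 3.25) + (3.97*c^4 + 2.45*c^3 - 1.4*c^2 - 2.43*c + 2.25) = 3.97*c^4 + 1.78*c^3 - 5.48*c^2 - 7.03*c + 5.5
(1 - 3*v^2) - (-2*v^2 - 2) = 3 - v^2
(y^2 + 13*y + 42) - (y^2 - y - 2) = 14*y + 44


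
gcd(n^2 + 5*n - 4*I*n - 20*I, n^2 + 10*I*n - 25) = 1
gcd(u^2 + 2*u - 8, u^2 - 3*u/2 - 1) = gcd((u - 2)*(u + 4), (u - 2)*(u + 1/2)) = u - 2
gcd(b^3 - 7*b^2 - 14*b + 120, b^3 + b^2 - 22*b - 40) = b^2 - b - 20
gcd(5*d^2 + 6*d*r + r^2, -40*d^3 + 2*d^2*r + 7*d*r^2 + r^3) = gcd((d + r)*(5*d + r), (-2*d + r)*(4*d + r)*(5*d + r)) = 5*d + r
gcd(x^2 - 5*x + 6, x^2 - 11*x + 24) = x - 3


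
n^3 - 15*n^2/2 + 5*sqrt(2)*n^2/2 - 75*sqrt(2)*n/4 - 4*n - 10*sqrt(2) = (n - 8)*(n + 1/2)*(n + 5*sqrt(2)/2)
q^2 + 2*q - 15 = (q - 3)*(q + 5)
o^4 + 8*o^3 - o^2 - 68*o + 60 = (o - 2)*(o - 1)*(o + 5)*(o + 6)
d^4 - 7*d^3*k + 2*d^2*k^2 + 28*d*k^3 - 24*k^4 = (d - 6*k)*(d - 2*k)*(d - k)*(d + 2*k)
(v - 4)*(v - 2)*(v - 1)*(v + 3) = v^4 - 4*v^3 - 7*v^2 + 34*v - 24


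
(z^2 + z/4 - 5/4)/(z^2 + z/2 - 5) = (4*z^2 + z - 5)/(2*(2*z^2 + z - 10))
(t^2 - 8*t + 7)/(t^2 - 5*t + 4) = (t - 7)/(t - 4)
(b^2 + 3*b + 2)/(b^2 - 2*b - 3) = (b + 2)/(b - 3)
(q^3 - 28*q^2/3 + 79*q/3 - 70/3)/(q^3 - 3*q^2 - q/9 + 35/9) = 3*(q^2 - 7*q + 10)/(3*q^2 - 2*q - 5)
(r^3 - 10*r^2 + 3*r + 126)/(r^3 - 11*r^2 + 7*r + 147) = (r - 6)/(r - 7)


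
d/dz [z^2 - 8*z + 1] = 2*z - 8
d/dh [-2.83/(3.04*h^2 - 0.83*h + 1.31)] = (17.2064*h - 2.3489)/(3.04*h^2 - 0.83*h + 1.31)^2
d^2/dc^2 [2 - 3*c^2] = -6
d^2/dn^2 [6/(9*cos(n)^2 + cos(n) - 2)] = 6*(-324*sin(n)^4 + 235*sin(n)^2 + 127*cos(n)/4 - 27*cos(3*n)/4 + 127)/(-9*sin(n)^2 + cos(n) + 7)^3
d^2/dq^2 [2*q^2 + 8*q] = 4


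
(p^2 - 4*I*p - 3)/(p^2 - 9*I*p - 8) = (p - 3*I)/(p - 8*I)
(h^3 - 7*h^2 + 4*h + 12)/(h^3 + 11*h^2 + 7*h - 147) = (h^3 - 7*h^2 + 4*h + 12)/(h^3 + 11*h^2 + 7*h - 147)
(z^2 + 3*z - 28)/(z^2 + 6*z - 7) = (z - 4)/(z - 1)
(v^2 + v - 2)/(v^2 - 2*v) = (v^2 + v - 2)/(v*(v - 2))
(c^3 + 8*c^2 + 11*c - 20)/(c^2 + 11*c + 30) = (c^2 + 3*c - 4)/(c + 6)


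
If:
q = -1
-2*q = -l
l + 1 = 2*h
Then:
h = -1/2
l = -2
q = -1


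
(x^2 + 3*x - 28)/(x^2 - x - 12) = (x + 7)/(x + 3)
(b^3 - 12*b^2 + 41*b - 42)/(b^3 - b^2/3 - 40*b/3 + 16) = 3*(b^2 - 9*b + 14)/(3*b^2 + 8*b - 16)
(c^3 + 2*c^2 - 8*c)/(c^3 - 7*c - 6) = c*(-c^2 - 2*c + 8)/(-c^3 + 7*c + 6)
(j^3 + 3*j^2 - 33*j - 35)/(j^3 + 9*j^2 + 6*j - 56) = (j^2 - 4*j - 5)/(j^2 + 2*j - 8)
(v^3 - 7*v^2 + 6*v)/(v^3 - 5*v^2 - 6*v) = (v - 1)/(v + 1)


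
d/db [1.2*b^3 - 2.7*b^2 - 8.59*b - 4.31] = 3.6*b^2 - 5.4*b - 8.59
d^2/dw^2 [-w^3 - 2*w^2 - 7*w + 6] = -6*w - 4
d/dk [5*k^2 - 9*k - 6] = 10*k - 9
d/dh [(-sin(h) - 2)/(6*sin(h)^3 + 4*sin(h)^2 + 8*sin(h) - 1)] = (12*sin(h)^3 + 40*sin(h)^2 + 16*sin(h) + 17)*cos(h)/(6*sin(h)^3 + 4*sin(h)^2 + 8*sin(h) - 1)^2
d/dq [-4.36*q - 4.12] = -4.36000000000000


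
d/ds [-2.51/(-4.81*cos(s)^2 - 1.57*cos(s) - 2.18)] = (24.1462*cos(s) + 3.9407)*sin(s)/(4.81*cos(s)^2 + 1.57*cos(s) + 2.18)^2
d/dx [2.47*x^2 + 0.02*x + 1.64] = 4.94*x + 0.02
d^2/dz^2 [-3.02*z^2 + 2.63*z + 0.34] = -6.04000000000000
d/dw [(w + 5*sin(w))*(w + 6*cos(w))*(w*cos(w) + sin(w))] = -(w + 5*sin(w))*(w + 6*cos(w))*(w*sin(w) - 2*cos(w)) - (w + 5*sin(w))*(w*cos(w) + sin(w))*(6*sin(w) - 1) + (w + 6*cos(w))*(w*cos(w) + sin(w))*(5*cos(w) + 1)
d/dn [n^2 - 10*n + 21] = 2*n - 10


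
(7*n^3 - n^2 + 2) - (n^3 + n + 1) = 6*n^3 - n^2 - n + 1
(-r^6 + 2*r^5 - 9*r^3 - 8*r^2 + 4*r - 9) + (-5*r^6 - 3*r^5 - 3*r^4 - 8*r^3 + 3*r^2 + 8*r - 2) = -6*r^6 - r^5 - 3*r^4 - 17*r^3 - 5*r^2 + 12*r - 11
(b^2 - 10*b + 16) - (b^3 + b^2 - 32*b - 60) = -b^3 + 22*b + 76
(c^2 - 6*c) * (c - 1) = c^3 - 7*c^2 + 6*c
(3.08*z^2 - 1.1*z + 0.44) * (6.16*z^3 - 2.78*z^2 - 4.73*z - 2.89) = 18.9728*z^5 - 15.3384*z^4 - 8.8*z^3 - 4.9214*z^2 + 1.0978*z - 1.2716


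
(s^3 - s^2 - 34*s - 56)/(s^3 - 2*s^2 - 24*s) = (s^2 - 5*s - 14)/(s*(s - 6))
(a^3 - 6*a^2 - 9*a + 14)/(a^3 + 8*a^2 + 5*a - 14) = (a - 7)/(a + 7)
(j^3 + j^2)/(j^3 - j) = j/(j - 1)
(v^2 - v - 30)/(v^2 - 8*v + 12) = (v + 5)/(v - 2)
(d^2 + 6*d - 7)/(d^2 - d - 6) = (-d^2 - 6*d + 7)/(-d^2 + d + 6)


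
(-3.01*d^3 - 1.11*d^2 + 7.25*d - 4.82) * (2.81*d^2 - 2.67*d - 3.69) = -8.4581*d^5 + 4.9176*d^4 + 34.4431*d^3 - 28.8058*d^2 - 13.8831*d + 17.7858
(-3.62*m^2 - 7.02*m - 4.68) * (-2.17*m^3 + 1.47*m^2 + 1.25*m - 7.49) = 7.8554*m^5 + 9.912*m^4 - 4.6888*m^3 + 11.4592*m^2 + 46.7298*m + 35.0532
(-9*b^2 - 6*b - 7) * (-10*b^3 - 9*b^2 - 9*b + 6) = 90*b^5 + 141*b^4 + 205*b^3 + 63*b^2 + 27*b - 42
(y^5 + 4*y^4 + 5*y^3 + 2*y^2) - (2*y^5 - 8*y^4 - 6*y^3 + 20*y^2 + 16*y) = -y^5 + 12*y^4 + 11*y^3 - 18*y^2 - 16*y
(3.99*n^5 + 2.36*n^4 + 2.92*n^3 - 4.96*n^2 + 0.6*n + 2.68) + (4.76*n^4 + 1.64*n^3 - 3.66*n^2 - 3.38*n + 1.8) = 3.99*n^5 + 7.12*n^4 + 4.56*n^3 - 8.62*n^2 - 2.78*n + 4.48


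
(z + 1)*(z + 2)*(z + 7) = z^3 + 10*z^2 + 23*z + 14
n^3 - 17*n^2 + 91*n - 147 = (n - 7)^2*(n - 3)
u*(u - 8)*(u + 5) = u^3 - 3*u^2 - 40*u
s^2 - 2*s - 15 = (s - 5)*(s + 3)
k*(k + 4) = k^2 + 4*k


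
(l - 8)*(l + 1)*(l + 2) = l^3 - 5*l^2 - 22*l - 16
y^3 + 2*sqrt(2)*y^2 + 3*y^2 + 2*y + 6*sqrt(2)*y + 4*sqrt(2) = (y + 1)*(y + 2)*(y + 2*sqrt(2))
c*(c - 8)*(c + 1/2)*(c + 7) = c^4 - c^3/2 - 113*c^2/2 - 28*c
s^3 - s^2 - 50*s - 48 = (s - 8)*(s + 1)*(s + 6)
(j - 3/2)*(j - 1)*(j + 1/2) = j^3 - 2*j^2 + j/4 + 3/4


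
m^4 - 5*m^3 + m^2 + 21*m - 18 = (m - 3)^2*(m - 1)*(m + 2)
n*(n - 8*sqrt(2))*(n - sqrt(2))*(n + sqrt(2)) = n^4 - 8*sqrt(2)*n^3 - 2*n^2 + 16*sqrt(2)*n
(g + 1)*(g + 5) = g^2 + 6*g + 5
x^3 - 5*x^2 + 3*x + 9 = (x - 3)^2*(x + 1)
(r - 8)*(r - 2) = r^2 - 10*r + 16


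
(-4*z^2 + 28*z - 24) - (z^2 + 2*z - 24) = -5*z^2 + 26*z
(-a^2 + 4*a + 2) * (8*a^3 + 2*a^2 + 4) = -8*a^5 + 30*a^4 + 24*a^3 + 16*a + 8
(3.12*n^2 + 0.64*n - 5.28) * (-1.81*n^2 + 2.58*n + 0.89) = -5.6472*n^4 + 6.8912*n^3 + 13.9848*n^2 - 13.0528*n - 4.6992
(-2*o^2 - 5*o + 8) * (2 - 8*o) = 16*o^3 + 36*o^2 - 74*o + 16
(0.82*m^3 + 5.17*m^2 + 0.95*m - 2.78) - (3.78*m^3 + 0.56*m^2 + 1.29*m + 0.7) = -2.96*m^3 + 4.61*m^2 - 0.34*m - 3.48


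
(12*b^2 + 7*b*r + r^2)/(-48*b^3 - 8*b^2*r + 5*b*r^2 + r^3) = (3*b + r)/(-12*b^2 + b*r + r^2)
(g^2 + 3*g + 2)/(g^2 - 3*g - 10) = (g + 1)/(g - 5)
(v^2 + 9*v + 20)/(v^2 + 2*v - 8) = (v + 5)/(v - 2)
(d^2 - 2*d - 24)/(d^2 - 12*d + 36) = (d + 4)/(d - 6)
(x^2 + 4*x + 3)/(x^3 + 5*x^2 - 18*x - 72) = (x + 1)/(x^2 + 2*x - 24)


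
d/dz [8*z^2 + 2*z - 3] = 16*z + 2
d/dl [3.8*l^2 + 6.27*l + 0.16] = 7.6*l + 6.27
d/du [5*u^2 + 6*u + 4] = 10*u + 6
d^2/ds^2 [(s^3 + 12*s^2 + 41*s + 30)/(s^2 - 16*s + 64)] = 2*(425*s + 1514)/(s^4 - 32*s^3 + 384*s^2 - 2048*s + 4096)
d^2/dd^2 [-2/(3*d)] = -4/(3*d^3)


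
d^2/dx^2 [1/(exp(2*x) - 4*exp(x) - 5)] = 4*((1 - exp(x))*(-exp(2*x) + 4*exp(x) + 5) - 2*(exp(x) - 2)^2*exp(x))*exp(x)/(-exp(2*x) + 4*exp(x) + 5)^3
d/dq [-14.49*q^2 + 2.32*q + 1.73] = 2.32 - 28.98*q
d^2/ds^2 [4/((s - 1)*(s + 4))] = 8*((s - 1)^2 + (s - 1)*(s + 4) + (s + 4)^2)/((s - 1)^3*(s + 4)^3)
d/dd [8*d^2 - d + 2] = 16*d - 1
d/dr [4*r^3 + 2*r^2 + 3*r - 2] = 12*r^2 + 4*r + 3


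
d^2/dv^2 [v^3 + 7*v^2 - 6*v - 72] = 6*v + 14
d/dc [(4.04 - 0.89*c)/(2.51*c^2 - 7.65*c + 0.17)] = (2.2339*c^2 - 20.2808*c + 30.7547)/(6.3001*c^4 - 38.403*c^3 + 59.3759*c^2 - 2.601*c + 0.0289)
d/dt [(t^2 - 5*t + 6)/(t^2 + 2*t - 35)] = (7*t^2 - 82*t + 163)/(t^4 + 4*t^3 - 66*t^2 - 140*t + 1225)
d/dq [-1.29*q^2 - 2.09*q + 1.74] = -2.58*q - 2.09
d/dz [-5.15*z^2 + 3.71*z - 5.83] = 3.71 - 10.3*z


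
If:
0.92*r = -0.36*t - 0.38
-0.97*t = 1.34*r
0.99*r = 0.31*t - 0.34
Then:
No Solution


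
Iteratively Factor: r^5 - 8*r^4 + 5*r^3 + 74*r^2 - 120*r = (r + 3)*(r^4 - 11*r^3 + 38*r^2 - 40*r) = (r - 4)*(r + 3)*(r^3 - 7*r^2 + 10*r) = (r - 4)*(r - 2)*(r + 3)*(r^2 - 5*r) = (r - 5)*(r - 4)*(r - 2)*(r + 3)*(r)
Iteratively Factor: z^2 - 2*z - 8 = (z + 2)*(z - 4)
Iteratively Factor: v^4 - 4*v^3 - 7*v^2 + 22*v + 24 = (v - 4)*(v^3 - 7*v - 6) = (v - 4)*(v + 1)*(v^2 - v - 6) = (v - 4)*(v - 3)*(v + 1)*(v + 2)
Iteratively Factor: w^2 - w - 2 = (w - 2)*(w + 1)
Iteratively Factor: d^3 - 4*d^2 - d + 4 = (d - 4)*(d^2 - 1) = (d - 4)*(d + 1)*(d - 1)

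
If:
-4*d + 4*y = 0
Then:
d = y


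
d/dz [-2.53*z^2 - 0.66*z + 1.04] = -5.06*z - 0.66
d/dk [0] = 0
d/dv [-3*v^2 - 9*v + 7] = -6*v - 9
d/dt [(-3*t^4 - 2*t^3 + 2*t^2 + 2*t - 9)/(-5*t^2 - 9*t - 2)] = (30*t^5 + 91*t^4 + 60*t^3 + 4*t^2 - 98*t - 85)/(25*t^4 + 90*t^3 + 101*t^2 + 36*t + 4)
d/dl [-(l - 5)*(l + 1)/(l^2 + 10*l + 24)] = 2*(-7*l^2 - 29*l + 23)/(l^4 + 20*l^3 + 148*l^2 + 480*l + 576)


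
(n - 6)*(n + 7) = n^2 + n - 42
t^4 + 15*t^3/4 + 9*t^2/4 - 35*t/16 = t*(t - 1/2)*(t + 7/4)*(t + 5/2)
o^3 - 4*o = o*(o - 2)*(o + 2)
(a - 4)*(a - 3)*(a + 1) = a^3 - 6*a^2 + 5*a + 12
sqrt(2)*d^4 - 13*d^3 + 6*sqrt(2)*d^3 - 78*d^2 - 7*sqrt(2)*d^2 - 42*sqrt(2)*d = d*(d + 6)*(d - 7*sqrt(2))*(sqrt(2)*d + 1)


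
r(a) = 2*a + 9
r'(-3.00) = 2.00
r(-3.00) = 3.00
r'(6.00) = 2.00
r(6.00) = 21.00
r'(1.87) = 2.00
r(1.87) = 12.74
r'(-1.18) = 2.00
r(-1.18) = 6.64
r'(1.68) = 2.00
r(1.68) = 12.36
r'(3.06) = 2.00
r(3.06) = 15.12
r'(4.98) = 2.00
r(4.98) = 18.96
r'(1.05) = 2.00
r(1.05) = 11.10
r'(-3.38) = 2.00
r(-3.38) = 2.24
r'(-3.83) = 2.00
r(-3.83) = 1.34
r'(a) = 2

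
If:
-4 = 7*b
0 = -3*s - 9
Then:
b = -4/7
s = -3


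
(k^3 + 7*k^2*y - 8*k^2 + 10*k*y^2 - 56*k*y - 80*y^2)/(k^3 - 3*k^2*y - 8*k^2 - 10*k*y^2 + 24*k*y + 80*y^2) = (-k - 5*y)/(-k + 5*y)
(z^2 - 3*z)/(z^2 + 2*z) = (z - 3)/(z + 2)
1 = 1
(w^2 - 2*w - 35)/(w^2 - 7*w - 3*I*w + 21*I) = (w + 5)/(w - 3*I)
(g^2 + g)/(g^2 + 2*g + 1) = g/(g + 1)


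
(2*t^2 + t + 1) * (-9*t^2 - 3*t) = -18*t^4 - 15*t^3 - 12*t^2 - 3*t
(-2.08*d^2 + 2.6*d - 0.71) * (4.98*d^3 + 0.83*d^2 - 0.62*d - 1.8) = -10.3584*d^5 + 11.2216*d^4 - 0.0882000000000001*d^3 + 1.5427*d^2 - 4.2398*d + 1.278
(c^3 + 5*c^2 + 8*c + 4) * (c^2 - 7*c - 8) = c^5 - 2*c^4 - 35*c^3 - 92*c^2 - 92*c - 32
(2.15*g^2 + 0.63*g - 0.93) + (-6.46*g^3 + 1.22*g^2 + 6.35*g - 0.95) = -6.46*g^3 + 3.37*g^2 + 6.98*g - 1.88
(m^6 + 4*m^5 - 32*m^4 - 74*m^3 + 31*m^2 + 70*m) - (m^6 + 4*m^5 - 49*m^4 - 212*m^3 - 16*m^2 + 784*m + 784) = 17*m^4 + 138*m^3 + 47*m^2 - 714*m - 784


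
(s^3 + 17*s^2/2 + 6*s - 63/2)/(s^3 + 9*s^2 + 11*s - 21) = (s - 3/2)/(s - 1)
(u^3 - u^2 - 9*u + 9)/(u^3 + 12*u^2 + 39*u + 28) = (u^3 - u^2 - 9*u + 9)/(u^3 + 12*u^2 + 39*u + 28)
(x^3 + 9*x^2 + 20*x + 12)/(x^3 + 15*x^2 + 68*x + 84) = (x + 1)/(x + 7)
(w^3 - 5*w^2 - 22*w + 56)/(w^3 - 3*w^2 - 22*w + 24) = (w^2 - 9*w + 14)/(w^2 - 7*w + 6)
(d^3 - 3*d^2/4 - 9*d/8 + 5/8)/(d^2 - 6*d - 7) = (8*d^2 - 14*d + 5)/(8*(d - 7))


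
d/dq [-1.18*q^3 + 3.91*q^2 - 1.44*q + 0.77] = -3.54*q^2 + 7.82*q - 1.44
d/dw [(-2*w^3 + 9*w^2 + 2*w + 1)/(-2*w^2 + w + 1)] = (4*w^4 - 4*w^3 + 7*w^2 + 22*w + 1)/(4*w^4 - 4*w^3 - 3*w^2 + 2*w + 1)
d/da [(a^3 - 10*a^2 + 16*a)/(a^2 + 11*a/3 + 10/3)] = 3*(3*a^4 + 22*a^3 - 128*a^2 - 200*a + 160)/(9*a^4 + 66*a^3 + 181*a^2 + 220*a + 100)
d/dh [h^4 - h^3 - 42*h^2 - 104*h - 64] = 4*h^3 - 3*h^2 - 84*h - 104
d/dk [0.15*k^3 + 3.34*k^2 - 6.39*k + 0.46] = 0.45*k^2 + 6.68*k - 6.39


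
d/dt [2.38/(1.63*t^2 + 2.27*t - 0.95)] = (-7.7588*t - 5.4026)/(1.63*t^2 + 2.27*t - 0.95)^2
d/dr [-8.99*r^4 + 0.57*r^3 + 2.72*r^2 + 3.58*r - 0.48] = -35.96*r^3 + 1.71*r^2 + 5.44*r + 3.58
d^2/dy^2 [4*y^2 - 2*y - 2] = 8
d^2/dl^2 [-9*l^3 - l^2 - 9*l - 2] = -54*l - 2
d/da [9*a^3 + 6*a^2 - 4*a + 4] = 27*a^2 + 12*a - 4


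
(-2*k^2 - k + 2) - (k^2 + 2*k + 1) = -3*k^2 - 3*k + 1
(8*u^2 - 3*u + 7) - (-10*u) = 8*u^2 + 7*u + 7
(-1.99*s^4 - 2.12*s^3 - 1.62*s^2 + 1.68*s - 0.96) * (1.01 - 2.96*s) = 5.8904*s^5 + 4.2653*s^4 + 2.654*s^3 - 6.609*s^2 + 4.5384*s - 0.9696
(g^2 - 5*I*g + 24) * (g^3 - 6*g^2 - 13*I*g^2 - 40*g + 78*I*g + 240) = g^5 - 6*g^4 - 18*I*g^4 - 81*g^3 + 108*I*g^3 + 486*g^2 - 112*I*g^2 - 960*g + 672*I*g + 5760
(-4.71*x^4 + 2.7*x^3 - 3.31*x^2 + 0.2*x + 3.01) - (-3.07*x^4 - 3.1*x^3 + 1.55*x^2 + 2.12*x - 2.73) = -1.64*x^4 + 5.8*x^3 - 4.86*x^2 - 1.92*x + 5.74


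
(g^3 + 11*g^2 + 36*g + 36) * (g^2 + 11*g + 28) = g^5 + 22*g^4 + 185*g^3 + 740*g^2 + 1404*g + 1008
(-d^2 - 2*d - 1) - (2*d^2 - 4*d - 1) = -3*d^2 + 2*d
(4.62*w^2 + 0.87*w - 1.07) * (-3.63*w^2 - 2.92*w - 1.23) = -16.7706*w^4 - 16.6485*w^3 - 4.3389*w^2 + 2.0543*w + 1.3161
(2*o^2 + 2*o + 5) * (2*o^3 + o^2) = 4*o^5 + 6*o^4 + 12*o^3 + 5*o^2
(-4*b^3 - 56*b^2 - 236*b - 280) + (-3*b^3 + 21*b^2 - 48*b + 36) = -7*b^3 - 35*b^2 - 284*b - 244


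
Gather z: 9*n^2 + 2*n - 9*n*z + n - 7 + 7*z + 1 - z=9*n^2 + 3*n + z*(6 - 9*n) - 6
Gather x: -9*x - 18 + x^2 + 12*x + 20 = x^2 + 3*x + 2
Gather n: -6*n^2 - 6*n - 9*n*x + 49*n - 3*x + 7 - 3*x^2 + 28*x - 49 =-6*n^2 + n*(43 - 9*x) - 3*x^2 + 25*x - 42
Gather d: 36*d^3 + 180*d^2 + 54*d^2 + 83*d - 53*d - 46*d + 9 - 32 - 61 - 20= 36*d^3 + 234*d^2 - 16*d - 104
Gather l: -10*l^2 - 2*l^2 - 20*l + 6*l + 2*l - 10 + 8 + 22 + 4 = -12*l^2 - 12*l + 24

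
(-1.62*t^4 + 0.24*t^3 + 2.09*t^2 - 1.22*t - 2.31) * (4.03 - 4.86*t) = 7.8732*t^5 - 7.695*t^4 - 9.1902*t^3 + 14.3519*t^2 + 6.31*t - 9.3093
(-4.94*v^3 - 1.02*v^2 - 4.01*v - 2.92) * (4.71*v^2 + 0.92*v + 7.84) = -23.2674*v^5 - 9.349*v^4 - 58.5551*v^3 - 25.4392*v^2 - 34.1248*v - 22.8928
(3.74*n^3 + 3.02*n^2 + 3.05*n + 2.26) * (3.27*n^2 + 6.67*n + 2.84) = 12.2298*n^5 + 34.8212*n^4 + 40.7385*n^3 + 36.3105*n^2 + 23.7362*n + 6.4184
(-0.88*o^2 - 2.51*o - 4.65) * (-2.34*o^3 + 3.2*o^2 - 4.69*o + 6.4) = 2.0592*o^5 + 3.0574*o^4 + 6.9762*o^3 - 8.7401*o^2 + 5.7445*o - 29.76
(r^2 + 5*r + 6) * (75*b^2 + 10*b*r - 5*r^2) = 75*b^2*r^2 + 375*b^2*r + 450*b^2 + 10*b*r^3 + 50*b*r^2 + 60*b*r - 5*r^4 - 25*r^3 - 30*r^2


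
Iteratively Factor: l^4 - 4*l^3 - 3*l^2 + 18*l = (l - 3)*(l^3 - l^2 - 6*l) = l*(l - 3)*(l^2 - l - 6) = l*(l - 3)*(l + 2)*(l - 3)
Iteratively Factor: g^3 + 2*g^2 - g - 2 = (g + 2)*(g^2 - 1) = (g - 1)*(g + 2)*(g + 1)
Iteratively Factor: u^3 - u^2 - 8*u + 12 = (u + 3)*(u^2 - 4*u + 4) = (u - 2)*(u + 3)*(u - 2)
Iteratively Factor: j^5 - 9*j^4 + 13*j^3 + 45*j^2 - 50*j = (j - 5)*(j^4 - 4*j^3 - 7*j^2 + 10*j) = (j - 5)*(j - 1)*(j^3 - 3*j^2 - 10*j) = (j - 5)^2*(j - 1)*(j^2 + 2*j) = j*(j - 5)^2*(j - 1)*(j + 2)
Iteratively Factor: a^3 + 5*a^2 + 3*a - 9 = (a + 3)*(a^2 + 2*a - 3) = (a + 3)^2*(a - 1)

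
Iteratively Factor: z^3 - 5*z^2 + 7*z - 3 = (z - 1)*(z^2 - 4*z + 3) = (z - 1)^2*(z - 3)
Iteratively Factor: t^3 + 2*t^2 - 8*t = (t + 4)*(t^2 - 2*t) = (t - 2)*(t + 4)*(t)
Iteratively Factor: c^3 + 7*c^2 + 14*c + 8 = (c + 1)*(c^2 + 6*c + 8) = (c + 1)*(c + 2)*(c + 4)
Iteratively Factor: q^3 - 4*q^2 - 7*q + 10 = (q + 2)*(q^2 - 6*q + 5) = (q - 5)*(q + 2)*(q - 1)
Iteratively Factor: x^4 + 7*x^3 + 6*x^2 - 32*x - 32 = (x - 2)*(x^3 + 9*x^2 + 24*x + 16) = (x - 2)*(x + 4)*(x^2 + 5*x + 4) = (x - 2)*(x + 1)*(x + 4)*(x + 4)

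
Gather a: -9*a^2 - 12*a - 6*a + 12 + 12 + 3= -9*a^2 - 18*a + 27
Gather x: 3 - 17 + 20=6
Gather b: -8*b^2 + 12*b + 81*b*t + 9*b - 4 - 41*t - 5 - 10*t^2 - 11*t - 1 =-8*b^2 + b*(81*t + 21) - 10*t^2 - 52*t - 10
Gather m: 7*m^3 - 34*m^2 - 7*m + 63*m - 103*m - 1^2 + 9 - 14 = 7*m^3 - 34*m^2 - 47*m - 6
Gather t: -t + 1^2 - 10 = -t - 9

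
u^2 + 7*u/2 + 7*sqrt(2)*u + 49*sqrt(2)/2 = (u + 7/2)*(u + 7*sqrt(2))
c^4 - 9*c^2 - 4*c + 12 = (c - 3)*(c - 1)*(c + 2)^2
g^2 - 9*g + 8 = (g - 8)*(g - 1)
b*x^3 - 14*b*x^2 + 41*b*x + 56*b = (x - 8)*(x - 7)*(b*x + b)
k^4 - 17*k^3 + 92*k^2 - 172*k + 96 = (k - 8)*(k - 6)*(k - 2)*(k - 1)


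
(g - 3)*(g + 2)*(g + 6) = g^3 + 5*g^2 - 12*g - 36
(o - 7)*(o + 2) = o^2 - 5*o - 14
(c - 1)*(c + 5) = c^2 + 4*c - 5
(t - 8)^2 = t^2 - 16*t + 64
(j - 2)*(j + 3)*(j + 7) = j^3 + 8*j^2 + j - 42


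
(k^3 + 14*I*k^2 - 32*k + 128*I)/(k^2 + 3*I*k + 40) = (k^2 + 6*I*k + 16)/(k - 5*I)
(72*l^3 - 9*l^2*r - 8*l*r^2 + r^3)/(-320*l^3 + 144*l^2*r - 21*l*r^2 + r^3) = (-9*l^2 + r^2)/(40*l^2 - 13*l*r + r^2)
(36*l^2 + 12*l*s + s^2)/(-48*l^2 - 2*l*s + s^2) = (6*l + s)/(-8*l + s)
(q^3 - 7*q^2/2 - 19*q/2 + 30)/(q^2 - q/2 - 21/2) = (2*q^2 - 13*q + 20)/(2*q - 7)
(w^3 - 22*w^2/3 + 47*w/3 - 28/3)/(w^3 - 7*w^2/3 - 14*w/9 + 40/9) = 3*(3*w^3 - 22*w^2 + 47*w - 28)/(9*w^3 - 21*w^2 - 14*w + 40)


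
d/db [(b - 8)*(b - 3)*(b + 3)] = 3*b^2 - 16*b - 9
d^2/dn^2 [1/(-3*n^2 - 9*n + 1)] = 6*(3*n^2 + 9*n - 3*(2*n + 3)^2 - 1)/(3*n^2 + 9*n - 1)^3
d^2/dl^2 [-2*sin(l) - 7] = 2*sin(l)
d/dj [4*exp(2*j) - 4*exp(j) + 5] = (8*exp(j) - 4)*exp(j)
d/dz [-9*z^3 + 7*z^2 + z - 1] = -27*z^2 + 14*z + 1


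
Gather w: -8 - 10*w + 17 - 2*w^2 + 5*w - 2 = -2*w^2 - 5*w + 7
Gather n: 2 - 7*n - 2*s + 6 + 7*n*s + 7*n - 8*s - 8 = 7*n*s - 10*s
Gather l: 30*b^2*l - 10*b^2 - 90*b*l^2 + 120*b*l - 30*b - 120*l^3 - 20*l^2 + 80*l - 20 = -10*b^2 - 30*b - 120*l^3 + l^2*(-90*b - 20) + l*(30*b^2 + 120*b + 80) - 20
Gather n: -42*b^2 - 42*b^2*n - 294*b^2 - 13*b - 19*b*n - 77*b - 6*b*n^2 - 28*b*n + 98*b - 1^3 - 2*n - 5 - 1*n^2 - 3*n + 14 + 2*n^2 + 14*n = -336*b^2 + 8*b + n^2*(1 - 6*b) + n*(-42*b^2 - 47*b + 9) + 8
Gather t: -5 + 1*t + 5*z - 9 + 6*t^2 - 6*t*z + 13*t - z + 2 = 6*t^2 + t*(14 - 6*z) + 4*z - 12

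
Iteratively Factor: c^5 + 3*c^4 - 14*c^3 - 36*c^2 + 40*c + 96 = (c + 2)*(c^4 + c^3 - 16*c^2 - 4*c + 48) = (c + 2)*(c + 4)*(c^3 - 3*c^2 - 4*c + 12) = (c - 2)*(c + 2)*(c + 4)*(c^2 - c - 6) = (c - 3)*(c - 2)*(c + 2)*(c + 4)*(c + 2)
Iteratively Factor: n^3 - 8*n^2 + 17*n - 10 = (n - 5)*(n^2 - 3*n + 2) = (n - 5)*(n - 1)*(n - 2)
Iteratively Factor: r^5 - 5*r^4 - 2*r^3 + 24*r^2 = (r)*(r^4 - 5*r^3 - 2*r^2 + 24*r) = r*(r - 4)*(r^3 - r^2 - 6*r) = r*(r - 4)*(r - 3)*(r^2 + 2*r) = r*(r - 4)*(r - 3)*(r + 2)*(r)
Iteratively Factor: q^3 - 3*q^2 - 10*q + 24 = (q + 3)*(q^2 - 6*q + 8) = (q - 4)*(q + 3)*(q - 2)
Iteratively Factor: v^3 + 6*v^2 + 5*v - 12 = (v + 3)*(v^2 + 3*v - 4) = (v - 1)*(v + 3)*(v + 4)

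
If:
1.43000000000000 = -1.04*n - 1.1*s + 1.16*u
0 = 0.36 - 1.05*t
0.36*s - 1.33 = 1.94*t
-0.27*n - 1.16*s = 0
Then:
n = -23.81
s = 5.54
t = 0.34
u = -14.86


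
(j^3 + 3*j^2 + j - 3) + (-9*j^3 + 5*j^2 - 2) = -8*j^3 + 8*j^2 + j - 5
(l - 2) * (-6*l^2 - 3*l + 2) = -6*l^3 + 9*l^2 + 8*l - 4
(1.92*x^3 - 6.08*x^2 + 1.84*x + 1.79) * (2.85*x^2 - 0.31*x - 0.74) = 5.472*x^5 - 17.9232*x^4 + 5.708*x^3 + 9.0303*x^2 - 1.9165*x - 1.3246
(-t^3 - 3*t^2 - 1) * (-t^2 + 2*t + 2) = t^5 + t^4 - 8*t^3 - 5*t^2 - 2*t - 2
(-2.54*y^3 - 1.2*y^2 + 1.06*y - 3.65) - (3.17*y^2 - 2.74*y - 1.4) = -2.54*y^3 - 4.37*y^2 + 3.8*y - 2.25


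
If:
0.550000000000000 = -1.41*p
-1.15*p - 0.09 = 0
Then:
No Solution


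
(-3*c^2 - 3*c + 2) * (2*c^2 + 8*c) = -6*c^4 - 30*c^3 - 20*c^2 + 16*c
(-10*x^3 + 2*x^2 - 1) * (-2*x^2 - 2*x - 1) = 20*x^5 + 16*x^4 + 6*x^3 + 2*x + 1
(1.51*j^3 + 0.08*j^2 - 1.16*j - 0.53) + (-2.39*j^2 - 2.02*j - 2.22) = 1.51*j^3 - 2.31*j^2 - 3.18*j - 2.75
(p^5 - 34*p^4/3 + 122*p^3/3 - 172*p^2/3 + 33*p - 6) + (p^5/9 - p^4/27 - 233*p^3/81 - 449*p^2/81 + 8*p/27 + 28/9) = 10*p^5/9 - 307*p^4/27 + 3061*p^3/81 - 5093*p^2/81 + 899*p/27 - 26/9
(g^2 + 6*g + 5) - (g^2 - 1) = 6*g + 6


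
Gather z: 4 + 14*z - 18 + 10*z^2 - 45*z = 10*z^2 - 31*z - 14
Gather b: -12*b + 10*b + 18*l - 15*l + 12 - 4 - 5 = -2*b + 3*l + 3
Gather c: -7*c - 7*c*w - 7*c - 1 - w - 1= c*(-7*w - 14) - w - 2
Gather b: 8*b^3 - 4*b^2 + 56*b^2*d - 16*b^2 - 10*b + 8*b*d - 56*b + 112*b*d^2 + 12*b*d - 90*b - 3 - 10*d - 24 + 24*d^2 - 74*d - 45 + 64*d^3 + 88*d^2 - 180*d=8*b^3 + b^2*(56*d - 20) + b*(112*d^2 + 20*d - 156) + 64*d^3 + 112*d^2 - 264*d - 72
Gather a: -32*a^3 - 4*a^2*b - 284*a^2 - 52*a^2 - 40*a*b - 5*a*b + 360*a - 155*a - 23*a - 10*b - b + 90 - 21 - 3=-32*a^3 + a^2*(-4*b - 336) + a*(182 - 45*b) - 11*b + 66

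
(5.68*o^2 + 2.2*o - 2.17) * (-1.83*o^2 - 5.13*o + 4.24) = -10.3944*o^4 - 33.1644*o^3 + 16.7683*o^2 + 20.4601*o - 9.2008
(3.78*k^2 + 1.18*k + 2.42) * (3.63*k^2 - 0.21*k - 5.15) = 13.7214*k^4 + 3.4896*k^3 - 10.9302*k^2 - 6.5852*k - 12.463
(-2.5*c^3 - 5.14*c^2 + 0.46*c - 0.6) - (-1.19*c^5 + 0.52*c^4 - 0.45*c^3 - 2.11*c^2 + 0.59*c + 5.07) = 1.19*c^5 - 0.52*c^4 - 2.05*c^3 - 3.03*c^2 - 0.13*c - 5.67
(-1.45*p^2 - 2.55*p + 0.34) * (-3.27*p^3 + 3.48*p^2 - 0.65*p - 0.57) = 4.7415*p^5 + 3.2925*p^4 - 9.0433*p^3 + 3.6672*p^2 + 1.2325*p - 0.1938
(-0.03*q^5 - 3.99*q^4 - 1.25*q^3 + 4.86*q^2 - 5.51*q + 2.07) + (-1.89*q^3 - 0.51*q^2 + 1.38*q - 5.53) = -0.03*q^5 - 3.99*q^4 - 3.14*q^3 + 4.35*q^2 - 4.13*q - 3.46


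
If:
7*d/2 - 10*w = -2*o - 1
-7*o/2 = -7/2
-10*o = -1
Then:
No Solution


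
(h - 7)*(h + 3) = h^2 - 4*h - 21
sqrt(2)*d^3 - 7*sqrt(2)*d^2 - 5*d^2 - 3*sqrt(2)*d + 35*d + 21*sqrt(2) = (d - 7)*(d - 3*sqrt(2))*(sqrt(2)*d + 1)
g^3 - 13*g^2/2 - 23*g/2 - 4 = (g - 8)*(g + 1/2)*(g + 1)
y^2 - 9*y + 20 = (y - 5)*(y - 4)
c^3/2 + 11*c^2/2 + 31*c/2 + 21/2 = (c/2 + 1/2)*(c + 3)*(c + 7)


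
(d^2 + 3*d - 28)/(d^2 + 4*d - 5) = (d^2 + 3*d - 28)/(d^2 + 4*d - 5)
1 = 1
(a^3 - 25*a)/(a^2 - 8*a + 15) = a*(a + 5)/(a - 3)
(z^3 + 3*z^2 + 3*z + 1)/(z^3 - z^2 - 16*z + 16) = (z^3 + 3*z^2 + 3*z + 1)/(z^3 - z^2 - 16*z + 16)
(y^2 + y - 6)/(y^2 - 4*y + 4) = (y + 3)/(y - 2)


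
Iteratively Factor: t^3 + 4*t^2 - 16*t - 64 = (t - 4)*(t^2 + 8*t + 16) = (t - 4)*(t + 4)*(t + 4)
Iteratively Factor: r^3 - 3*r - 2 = (r + 1)*(r^2 - r - 2) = (r - 2)*(r + 1)*(r + 1)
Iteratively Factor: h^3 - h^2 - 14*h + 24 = (h - 2)*(h^2 + h - 12) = (h - 2)*(h + 4)*(h - 3)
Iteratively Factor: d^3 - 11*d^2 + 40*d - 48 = (d - 4)*(d^2 - 7*d + 12) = (d - 4)*(d - 3)*(d - 4)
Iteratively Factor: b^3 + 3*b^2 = (b + 3)*(b^2) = b*(b + 3)*(b)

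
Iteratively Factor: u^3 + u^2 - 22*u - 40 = (u + 4)*(u^2 - 3*u - 10) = (u - 5)*(u + 4)*(u + 2)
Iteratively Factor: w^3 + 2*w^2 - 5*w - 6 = (w - 2)*(w^2 + 4*w + 3) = (w - 2)*(w + 1)*(w + 3)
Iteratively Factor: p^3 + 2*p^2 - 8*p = (p)*(p^2 + 2*p - 8) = p*(p - 2)*(p + 4)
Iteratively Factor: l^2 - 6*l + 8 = (l - 4)*(l - 2)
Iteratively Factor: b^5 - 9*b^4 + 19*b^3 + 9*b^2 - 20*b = (b - 4)*(b^4 - 5*b^3 - b^2 + 5*b) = (b - 5)*(b - 4)*(b^3 - b) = (b - 5)*(b - 4)*(b - 1)*(b^2 + b) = b*(b - 5)*(b - 4)*(b - 1)*(b + 1)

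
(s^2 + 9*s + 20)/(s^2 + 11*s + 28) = (s + 5)/(s + 7)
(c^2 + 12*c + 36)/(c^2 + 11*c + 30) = (c + 6)/(c + 5)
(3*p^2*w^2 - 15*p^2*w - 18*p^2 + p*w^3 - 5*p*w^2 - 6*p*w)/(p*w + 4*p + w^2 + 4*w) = p*(3*p*w^2 - 15*p*w - 18*p + w^3 - 5*w^2 - 6*w)/(p*w + 4*p + w^2 + 4*w)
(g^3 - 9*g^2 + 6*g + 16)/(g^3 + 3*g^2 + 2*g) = (g^2 - 10*g + 16)/(g*(g + 2))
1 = 1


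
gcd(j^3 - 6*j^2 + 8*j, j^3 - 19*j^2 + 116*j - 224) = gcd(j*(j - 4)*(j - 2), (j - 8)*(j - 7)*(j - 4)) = j - 4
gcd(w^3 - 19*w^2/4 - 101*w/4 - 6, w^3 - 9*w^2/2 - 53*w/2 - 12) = w^2 - 5*w - 24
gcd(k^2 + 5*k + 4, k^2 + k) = k + 1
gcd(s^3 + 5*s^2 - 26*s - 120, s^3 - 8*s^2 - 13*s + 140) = s^2 - s - 20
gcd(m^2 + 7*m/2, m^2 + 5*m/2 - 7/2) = m + 7/2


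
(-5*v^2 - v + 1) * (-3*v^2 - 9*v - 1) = 15*v^4 + 48*v^3 + 11*v^2 - 8*v - 1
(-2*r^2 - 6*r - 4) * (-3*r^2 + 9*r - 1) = 6*r^4 - 40*r^2 - 30*r + 4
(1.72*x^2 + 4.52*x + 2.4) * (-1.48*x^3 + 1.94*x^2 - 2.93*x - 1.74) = -2.5456*x^5 - 3.3528*x^4 + 0.177199999999999*x^3 - 11.5804*x^2 - 14.8968*x - 4.176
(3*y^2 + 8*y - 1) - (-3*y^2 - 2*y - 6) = 6*y^2 + 10*y + 5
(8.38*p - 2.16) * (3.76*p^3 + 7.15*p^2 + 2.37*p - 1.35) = 31.5088*p^4 + 51.7954*p^3 + 4.4166*p^2 - 16.4322*p + 2.916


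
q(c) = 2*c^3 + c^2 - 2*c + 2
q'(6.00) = 226.00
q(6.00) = 458.00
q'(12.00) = 886.00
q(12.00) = 3578.00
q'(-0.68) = -0.59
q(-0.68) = 3.19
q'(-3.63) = 69.80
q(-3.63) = -73.23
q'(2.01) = 26.26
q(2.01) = 18.26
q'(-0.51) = -1.46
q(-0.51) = 3.01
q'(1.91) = 23.71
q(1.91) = 15.76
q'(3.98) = 101.00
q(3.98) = 135.97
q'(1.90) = 23.46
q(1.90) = 15.53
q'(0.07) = -1.83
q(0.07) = 1.87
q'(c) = 6*c^2 + 2*c - 2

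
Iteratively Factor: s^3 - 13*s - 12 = (s + 1)*(s^2 - s - 12) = (s - 4)*(s + 1)*(s + 3)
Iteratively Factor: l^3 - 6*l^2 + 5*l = (l - 5)*(l^2 - l) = (l - 5)*(l - 1)*(l)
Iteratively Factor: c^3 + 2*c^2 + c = (c + 1)*(c^2 + c) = c*(c + 1)*(c + 1)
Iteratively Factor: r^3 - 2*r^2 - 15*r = (r)*(r^2 - 2*r - 15) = r*(r + 3)*(r - 5)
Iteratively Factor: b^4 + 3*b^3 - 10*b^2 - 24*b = (b + 4)*(b^3 - b^2 - 6*b) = (b + 2)*(b + 4)*(b^2 - 3*b) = (b - 3)*(b + 2)*(b + 4)*(b)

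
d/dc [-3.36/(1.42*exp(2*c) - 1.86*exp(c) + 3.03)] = (9.5424*exp(c) - 6.2496)*exp(c)/(1.42*exp(2*c) - 1.86*exp(c) + 3.03)^2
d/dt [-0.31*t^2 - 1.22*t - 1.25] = -0.62*t - 1.22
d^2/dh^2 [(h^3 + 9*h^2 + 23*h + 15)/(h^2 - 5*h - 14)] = 2*(107*h^3 + 633*h^2 + 1329*h + 739)/(h^6 - 15*h^5 + 33*h^4 + 295*h^3 - 462*h^2 - 2940*h - 2744)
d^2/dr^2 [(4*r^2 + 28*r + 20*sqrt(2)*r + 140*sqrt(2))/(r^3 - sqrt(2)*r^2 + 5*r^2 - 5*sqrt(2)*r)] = 8*(r^6 + 21*r^5 + 15*sqrt(2)*r^5 + 75*r^4 + 279*sqrt(2)*r^4 - 431*r^3 + 1525*sqrt(2)*r^3 - 3150*r^2 + 2835*sqrt(2)*r^2 - 5250*r + 1050*sqrt(2)*r + 1750*sqrt(2))/(r^3*(r^6 - 3*sqrt(2)*r^5 + 15*r^5 - 45*sqrt(2)*r^4 + 81*r^4 - 227*sqrt(2)*r^3 + 215*r^3 - 405*sqrt(2)*r^2 + 450*r^2 - 150*sqrt(2)*r + 750*r - 250*sqrt(2)))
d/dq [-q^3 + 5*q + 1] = 5 - 3*q^2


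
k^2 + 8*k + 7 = (k + 1)*(k + 7)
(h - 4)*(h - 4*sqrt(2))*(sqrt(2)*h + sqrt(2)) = sqrt(2)*h^3 - 8*h^2 - 3*sqrt(2)*h^2 - 4*sqrt(2)*h + 24*h + 32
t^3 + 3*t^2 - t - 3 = (t - 1)*(t + 1)*(t + 3)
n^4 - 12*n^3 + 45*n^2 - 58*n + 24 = (n - 6)*(n - 4)*(n - 1)^2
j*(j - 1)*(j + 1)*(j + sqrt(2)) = j^4 + sqrt(2)*j^3 - j^2 - sqrt(2)*j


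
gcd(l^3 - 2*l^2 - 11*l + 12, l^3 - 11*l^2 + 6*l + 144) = l + 3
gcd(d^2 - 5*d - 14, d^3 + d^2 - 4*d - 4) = d + 2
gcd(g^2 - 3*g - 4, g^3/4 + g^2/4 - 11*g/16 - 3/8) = 1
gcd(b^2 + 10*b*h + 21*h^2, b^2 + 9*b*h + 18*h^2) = b + 3*h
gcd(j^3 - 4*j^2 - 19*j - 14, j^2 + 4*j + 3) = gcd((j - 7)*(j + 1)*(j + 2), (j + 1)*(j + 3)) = j + 1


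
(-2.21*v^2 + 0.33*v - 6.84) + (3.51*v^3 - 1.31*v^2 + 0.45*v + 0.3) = 3.51*v^3 - 3.52*v^2 + 0.78*v - 6.54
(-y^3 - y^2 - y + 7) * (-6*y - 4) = 6*y^4 + 10*y^3 + 10*y^2 - 38*y - 28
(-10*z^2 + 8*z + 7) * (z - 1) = -10*z^3 + 18*z^2 - z - 7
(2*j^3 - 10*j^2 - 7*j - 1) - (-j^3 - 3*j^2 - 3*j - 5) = 3*j^3 - 7*j^2 - 4*j + 4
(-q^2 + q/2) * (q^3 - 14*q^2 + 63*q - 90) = -q^5 + 29*q^4/2 - 70*q^3 + 243*q^2/2 - 45*q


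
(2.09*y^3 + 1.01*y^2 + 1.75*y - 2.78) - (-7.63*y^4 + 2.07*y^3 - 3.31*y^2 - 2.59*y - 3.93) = 7.63*y^4 + 0.02*y^3 + 4.32*y^2 + 4.34*y + 1.15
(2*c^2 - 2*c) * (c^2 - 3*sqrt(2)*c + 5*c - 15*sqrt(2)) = 2*c^4 - 6*sqrt(2)*c^3 + 8*c^3 - 24*sqrt(2)*c^2 - 10*c^2 + 30*sqrt(2)*c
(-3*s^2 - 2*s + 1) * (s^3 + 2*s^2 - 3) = -3*s^5 - 8*s^4 - 3*s^3 + 11*s^2 + 6*s - 3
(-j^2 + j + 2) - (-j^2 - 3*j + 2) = 4*j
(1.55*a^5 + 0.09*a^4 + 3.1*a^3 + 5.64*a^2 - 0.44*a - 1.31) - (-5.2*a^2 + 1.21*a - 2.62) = 1.55*a^5 + 0.09*a^4 + 3.1*a^3 + 10.84*a^2 - 1.65*a + 1.31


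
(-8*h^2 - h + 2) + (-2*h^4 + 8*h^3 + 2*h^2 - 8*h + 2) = -2*h^4 + 8*h^3 - 6*h^2 - 9*h + 4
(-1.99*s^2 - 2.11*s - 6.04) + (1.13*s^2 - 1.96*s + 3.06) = -0.86*s^2 - 4.07*s - 2.98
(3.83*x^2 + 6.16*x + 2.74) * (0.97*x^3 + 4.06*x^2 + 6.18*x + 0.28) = 3.7151*x^5 + 21.525*x^4 + 51.3368*x^3 + 50.2656*x^2 + 18.658*x + 0.7672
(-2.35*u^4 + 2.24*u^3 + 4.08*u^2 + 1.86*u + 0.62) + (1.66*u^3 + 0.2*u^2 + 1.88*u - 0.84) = -2.35*u^4 + 3.9*u^3 + 4.28*u^2 + 3.74*u - 0.22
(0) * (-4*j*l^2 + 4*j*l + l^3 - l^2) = 0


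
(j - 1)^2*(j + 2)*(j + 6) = j^4 + 6*j^3 - 3*j^2 - 16*j + 12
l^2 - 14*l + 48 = (l - 8)*(l - 6)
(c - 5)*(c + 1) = c^2 - 4*c - 5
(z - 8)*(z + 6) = z^2 - 2*z - 48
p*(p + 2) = p^2 + 2*p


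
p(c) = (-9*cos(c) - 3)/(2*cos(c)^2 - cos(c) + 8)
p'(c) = (4*sin(c)*cos(c) - sin(c))*(-9*cos(c) - 3)/(2*cos(c)^2 - cos(c) + 8)^2 + 9*sin(c)/(2*cos(c)^2 - cos(c) + 8)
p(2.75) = 0.50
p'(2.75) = 0.24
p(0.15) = -1.33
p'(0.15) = 0.08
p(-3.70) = 0.45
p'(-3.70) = 0.36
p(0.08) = -1.33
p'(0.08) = 0.04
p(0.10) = -1.33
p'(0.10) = 0.06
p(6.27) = -1.33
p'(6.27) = -0.01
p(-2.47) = 0.40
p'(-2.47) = -0.46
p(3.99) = 0.31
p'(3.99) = -0.62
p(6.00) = -1.31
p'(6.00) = -0.17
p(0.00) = -1.33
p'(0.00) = 0.00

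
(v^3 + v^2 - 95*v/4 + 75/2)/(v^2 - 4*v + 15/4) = (2*v^2 + 7*v - 30)/(2*v - 3)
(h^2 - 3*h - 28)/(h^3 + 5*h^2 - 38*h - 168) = (h - 7)/(h^2 + h - 42)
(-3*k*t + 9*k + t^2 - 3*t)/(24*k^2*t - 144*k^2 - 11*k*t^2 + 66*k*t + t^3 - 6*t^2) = (t - 3)/(-8*k*t + 48*k + t^2 - 6*t)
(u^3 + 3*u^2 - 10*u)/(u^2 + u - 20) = u*(u - 2)/(u - 4)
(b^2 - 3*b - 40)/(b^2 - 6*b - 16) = (b + 5)/(b + 2)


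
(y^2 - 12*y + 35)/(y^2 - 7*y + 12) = (y^2 - 12*y + 35)/(y^2 - 7*y + 12)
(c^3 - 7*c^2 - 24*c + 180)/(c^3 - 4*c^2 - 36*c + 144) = (c^2 - c - 30)/(c^2 + 2*c - 24)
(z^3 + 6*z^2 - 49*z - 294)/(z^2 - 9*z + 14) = (z^2 + 13*z + 42)/(z - 2)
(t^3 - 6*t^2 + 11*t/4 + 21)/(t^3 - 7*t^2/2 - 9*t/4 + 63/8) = 2*(t - 4)/(2*t - 3)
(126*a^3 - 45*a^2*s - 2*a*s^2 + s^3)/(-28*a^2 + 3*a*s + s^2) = (18*a^2 - 9*a*s + s^2)/(-4*a + s)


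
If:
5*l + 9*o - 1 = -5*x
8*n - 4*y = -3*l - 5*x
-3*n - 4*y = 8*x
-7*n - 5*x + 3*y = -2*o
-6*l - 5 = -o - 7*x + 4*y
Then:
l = 1324/2649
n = -2824/2649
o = -533/883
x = 2084/2649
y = -2050/2649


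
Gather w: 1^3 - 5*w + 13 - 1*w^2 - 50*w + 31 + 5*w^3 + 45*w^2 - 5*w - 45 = 5*w^3 + 44*w^2 - 60*w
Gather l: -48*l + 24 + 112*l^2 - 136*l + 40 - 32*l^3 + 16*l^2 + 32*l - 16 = -32*l^3 + 128*l^2 - 152*l + 48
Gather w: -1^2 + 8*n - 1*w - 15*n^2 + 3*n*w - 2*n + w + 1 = -15*n^2 + 3*n*w + 6*n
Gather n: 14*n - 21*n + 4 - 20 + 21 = 5 - 7*n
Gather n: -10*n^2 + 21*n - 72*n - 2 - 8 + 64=-10*n^2 - 51*n + 54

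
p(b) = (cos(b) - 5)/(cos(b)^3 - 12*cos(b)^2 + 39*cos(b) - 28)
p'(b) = (cos(b) - 5)*(3*sin(b)*cos(b)^2 - 24*sin(b)*cos(b) + 39*sin(b))/(cos(b)^3 - 12*cos(b)^2 + 39*cos(b) - 28)^2 - sin(b)/(cos(b)^3 - 12*cos(b)^2 + 39*cos(b) - 28)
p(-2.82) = 0.08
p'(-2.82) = 0.02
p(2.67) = 0.08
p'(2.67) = -0.03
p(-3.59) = 0.08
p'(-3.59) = -0.02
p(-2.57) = 0.08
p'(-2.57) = 0.03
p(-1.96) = 0.12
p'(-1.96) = 0.10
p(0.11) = 36.71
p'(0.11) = -667.83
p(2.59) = 0.08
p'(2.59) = -0.03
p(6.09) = 11.89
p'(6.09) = 123.29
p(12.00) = 1.37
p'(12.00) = 4.88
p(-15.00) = 0.09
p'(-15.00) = 0.04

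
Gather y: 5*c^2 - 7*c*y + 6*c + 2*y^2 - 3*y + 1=5*c^2 + 6*c + 2*y^2 + y*(-7*c - 3) + 1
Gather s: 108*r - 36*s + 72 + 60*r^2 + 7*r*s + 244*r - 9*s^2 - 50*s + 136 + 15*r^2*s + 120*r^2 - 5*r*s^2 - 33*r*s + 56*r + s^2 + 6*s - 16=180*r^2 + 408*r + s^2*(-5*r - 8) + s*(15*r^2 - 26*r - 80) + 192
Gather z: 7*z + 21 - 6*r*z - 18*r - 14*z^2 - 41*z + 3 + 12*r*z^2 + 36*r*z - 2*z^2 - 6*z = -18*r + z^2*(12*r - 16) + z*(30*r - 40) + 24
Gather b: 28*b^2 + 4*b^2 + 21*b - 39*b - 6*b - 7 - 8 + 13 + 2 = 32*b^2 - 24*b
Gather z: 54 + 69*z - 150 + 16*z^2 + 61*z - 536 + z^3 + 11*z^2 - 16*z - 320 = z^3 + 27*z^2 + 114*z - 952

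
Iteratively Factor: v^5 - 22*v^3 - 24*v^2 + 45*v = (v - 5)*(v^4 + 5*v^3 + 3*v^2 - 9*v) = (v - 5)*(v - 1)*(v^3 + 6*v^2 + 9*v) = (v - 5)*(v - 1)*(v + 3)*(v^2 + 3*v) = v*(v - 5)*(v - 1)*(v + 3)*(v + 3)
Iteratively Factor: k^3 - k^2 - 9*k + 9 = (k + 3)*(k^2 - 4*k + 3) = (k - 3)*(k + 3)*(k - 1)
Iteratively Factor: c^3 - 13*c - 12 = (c + 3)*(c^2 - 3*c - 4) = (c - 4)*(c + 3)*(c + 1)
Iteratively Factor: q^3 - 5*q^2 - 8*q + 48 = (q + 3)*(q^2 - 8*q + 16) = (q - 4)*(q + 3)*(q - 4)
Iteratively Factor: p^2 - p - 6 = (p + 2)*(p - 3)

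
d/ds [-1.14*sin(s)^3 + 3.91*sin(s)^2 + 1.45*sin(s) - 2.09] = (-3.42*sin(s)^2 + 7.82*sin(s) + 1.45)*cos(s)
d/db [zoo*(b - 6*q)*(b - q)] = zoo*(b + q)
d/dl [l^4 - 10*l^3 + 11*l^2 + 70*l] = 4*l^3 - 30*l^2 + 22*l + 70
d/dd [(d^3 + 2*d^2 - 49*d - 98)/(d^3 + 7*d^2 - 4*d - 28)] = 5/(d^2 - 4*d + 4)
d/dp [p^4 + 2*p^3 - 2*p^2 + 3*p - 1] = 4*p^3 + 6*p^2 - 4*p + 3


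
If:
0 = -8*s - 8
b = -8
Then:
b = -8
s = -1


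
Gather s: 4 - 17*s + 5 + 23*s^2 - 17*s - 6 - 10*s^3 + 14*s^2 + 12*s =-10*s^3 + 37*s^2 - 22*s + 3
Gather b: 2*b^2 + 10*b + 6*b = 2*b^2 + 16*b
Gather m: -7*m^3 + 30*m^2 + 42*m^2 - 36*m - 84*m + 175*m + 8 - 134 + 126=-7*m^3 + 72*m^2 + 55*m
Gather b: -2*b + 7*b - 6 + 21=5*b + 15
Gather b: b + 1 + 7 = b + 8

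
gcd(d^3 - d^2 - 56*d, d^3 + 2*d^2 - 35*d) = d^2 + 7*d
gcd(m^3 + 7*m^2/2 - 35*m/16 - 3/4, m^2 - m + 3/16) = m - 3/4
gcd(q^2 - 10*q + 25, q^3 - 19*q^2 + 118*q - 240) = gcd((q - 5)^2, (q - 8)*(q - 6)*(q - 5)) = q - 5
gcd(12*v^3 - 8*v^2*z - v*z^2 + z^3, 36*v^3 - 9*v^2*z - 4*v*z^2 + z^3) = 3*v + z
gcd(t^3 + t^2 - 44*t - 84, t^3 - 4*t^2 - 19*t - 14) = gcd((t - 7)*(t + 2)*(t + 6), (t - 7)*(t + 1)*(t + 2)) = t^2 - 5*t - 14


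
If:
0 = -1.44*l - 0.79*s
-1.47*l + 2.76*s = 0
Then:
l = 0.00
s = 0.00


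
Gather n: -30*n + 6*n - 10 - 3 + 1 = -24*n - 12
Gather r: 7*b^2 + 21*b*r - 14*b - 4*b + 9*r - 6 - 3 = 7*b^2 - 18*b + r*(21*b + 9) - 9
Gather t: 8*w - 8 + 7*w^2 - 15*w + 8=7*w^2 - 7*w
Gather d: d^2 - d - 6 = d^2 - d - 6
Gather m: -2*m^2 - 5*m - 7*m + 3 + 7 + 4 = -2*m^2 - 12*m + 14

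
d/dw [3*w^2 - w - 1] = 6*w - 1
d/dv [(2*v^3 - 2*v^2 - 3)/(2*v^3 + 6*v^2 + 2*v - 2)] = (8*v^4 + 4*v^3 + v^2 + 22*v + 3)/(2*(v^6 + 6*v^5 + 11*v^4 + 4*v^3 - 5*v^2 - 2*v + 1))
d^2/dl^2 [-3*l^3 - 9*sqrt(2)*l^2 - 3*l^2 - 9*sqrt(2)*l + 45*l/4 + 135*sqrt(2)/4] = -18*l - 18*sqrt(2) - 6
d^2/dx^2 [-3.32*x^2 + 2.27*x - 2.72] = -6.64000000000000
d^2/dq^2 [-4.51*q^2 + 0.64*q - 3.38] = -9.02000000000000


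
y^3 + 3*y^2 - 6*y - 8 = (y - 2)*(y + 1)*(y + 4)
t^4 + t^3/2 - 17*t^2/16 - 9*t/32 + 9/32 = (t - 3/4)*(t - 1/2)*(t + 3/4)*(t + 1)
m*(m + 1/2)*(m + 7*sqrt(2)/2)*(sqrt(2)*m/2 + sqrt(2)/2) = sqrt(2)*m^4/2 + 3*sqrt(2)*m^3/4 + 7*m^3/2 + sqrt(2)*m^2/4 + 21*m^2/4 + 7*m/4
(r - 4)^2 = r^2 - 8*r + 16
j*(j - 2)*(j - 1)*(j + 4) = j^4 + j^3 - 10*j^2 + 8*j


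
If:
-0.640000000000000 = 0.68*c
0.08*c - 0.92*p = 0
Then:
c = -0.94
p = -0.08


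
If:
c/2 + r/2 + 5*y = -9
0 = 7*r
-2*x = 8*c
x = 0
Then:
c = 0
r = 0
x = 0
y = -9/5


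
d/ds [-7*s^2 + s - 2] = 1 - 14*s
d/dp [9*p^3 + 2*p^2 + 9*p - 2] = 27*p^2 + 4*p + 9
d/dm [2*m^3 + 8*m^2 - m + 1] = 6*m^2 + 16*m - 1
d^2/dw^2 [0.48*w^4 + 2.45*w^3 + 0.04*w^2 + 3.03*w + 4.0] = 5.76*w^2 + 14.7*w + 0.08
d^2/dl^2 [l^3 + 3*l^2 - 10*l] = 6*l + 6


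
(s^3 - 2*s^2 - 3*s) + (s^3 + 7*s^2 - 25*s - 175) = 2*s^3 + 5*s^2 - 28*s - 175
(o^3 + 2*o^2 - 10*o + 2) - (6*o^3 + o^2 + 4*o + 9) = -5*o^3 + o^2 - 14*o - 7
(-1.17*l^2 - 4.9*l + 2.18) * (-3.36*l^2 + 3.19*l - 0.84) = 3.9312*l^4 + 12.7317*l^3 - 21.973*l^2 + 11.0702*l - 1.8312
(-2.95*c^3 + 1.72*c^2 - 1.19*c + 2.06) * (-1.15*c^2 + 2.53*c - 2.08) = 3.3925*c^5 - 9.4415*c^4 + 11.8561*c^3 - 8.9573*c^2 + 7.687*c - 4.2848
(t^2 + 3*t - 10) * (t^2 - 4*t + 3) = t^4 - t^3 - 19*t^2 + 49*t - 30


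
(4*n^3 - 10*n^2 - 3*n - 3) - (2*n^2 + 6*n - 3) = 4*n^3 - 12*n^2 - 9*n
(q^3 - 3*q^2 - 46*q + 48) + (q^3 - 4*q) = 2*q^3 - 3*q^2 - 50*q + 48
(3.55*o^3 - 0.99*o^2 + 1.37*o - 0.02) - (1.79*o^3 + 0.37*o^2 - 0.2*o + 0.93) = 1.76*o^3 - 1.36*o^2 + 1.57*o - 0.95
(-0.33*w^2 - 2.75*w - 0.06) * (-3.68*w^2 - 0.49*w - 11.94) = 1.2144*w^4 + 10.2817*w^3 + 5.5085*w^2 + 32.8644*w + 0.7164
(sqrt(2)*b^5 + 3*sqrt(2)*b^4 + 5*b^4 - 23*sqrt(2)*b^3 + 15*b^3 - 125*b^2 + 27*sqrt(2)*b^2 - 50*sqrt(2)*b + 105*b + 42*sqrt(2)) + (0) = sqrt(2)*b^5 + 3*sqrt(2)*b^4 + 5*b^4 - 23*sqrt(2)*b^3 + 15*b^3 - 125*b^2 + 27*sqrt(2)*b^2 - 50*sqrt(2)*b + 105*b + 42*sqrt(2)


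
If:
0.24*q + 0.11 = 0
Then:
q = -0.46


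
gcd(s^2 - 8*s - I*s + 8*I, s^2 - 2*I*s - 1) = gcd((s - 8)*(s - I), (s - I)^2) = s - I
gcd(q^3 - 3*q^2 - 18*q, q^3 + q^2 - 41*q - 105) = q + 3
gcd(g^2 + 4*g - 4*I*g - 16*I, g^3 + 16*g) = g - 4*I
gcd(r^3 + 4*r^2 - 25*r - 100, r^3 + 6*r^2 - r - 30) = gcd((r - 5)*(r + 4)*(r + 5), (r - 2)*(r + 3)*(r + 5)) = r + 5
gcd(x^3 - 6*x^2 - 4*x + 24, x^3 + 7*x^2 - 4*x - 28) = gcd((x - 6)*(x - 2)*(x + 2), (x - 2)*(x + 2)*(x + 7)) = x^2 - 4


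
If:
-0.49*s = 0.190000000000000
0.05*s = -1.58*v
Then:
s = -0.39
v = 0.01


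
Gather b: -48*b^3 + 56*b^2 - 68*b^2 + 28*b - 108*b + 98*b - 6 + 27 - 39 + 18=-48*b^3 - 12*b^2 + 18*b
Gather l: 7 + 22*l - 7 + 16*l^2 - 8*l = 16*l^2 + 14*l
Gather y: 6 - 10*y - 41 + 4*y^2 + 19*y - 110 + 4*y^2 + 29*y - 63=8*y^2 + 38*y - 208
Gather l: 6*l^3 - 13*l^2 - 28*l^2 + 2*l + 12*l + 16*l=6*l^3 - 41*l^2 + 30*l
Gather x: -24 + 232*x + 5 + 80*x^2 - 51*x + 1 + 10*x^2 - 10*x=90*x^2 + 171*x - 18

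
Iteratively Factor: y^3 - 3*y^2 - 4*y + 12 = (y + 2)*(y^2 - 5*y + 6) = (y - 3)*(y + 2)*(y - 2)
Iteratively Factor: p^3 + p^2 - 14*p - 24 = (p + 3)*(p^2 - 2*p - 8) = (p - 4)*(p + 3)*(p + 2)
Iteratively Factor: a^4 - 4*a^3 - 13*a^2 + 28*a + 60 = (a - 5)*(a^3 + a^2 - 8*a - 12) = (a - 5)*(a + 2)*(a^2 - a - 6) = (a - 5)*(a + 2)^2*(a - 3)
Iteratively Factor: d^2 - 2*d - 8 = (d + 2)*(d - 4)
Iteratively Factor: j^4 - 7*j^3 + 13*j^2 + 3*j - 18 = (j - 3)*(j^3 - 4*j^2 + j + 6) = (j - 3)^2*(j^2 - j - 2) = (j - 3)^2*(j - 2)*(j + 1)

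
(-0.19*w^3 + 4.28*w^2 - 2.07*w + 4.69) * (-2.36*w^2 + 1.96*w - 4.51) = 0.4484*w^5 - 10.4732*w^4 + 14.1309*w^3 - 34.4284*w^2 + 18.5281*w - 21.1519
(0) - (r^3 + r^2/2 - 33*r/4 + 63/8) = -r^3 - r^2/2 + 33*r/4 - 63/8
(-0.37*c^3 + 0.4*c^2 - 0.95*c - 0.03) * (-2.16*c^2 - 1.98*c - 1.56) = 0.7992*c^5 - 0.1314*c^4 + 1.8372*c^3 + 1.3218*c^2 + 1.5414*c + 0.0468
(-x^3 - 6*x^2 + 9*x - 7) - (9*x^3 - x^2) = -10*x^3 - 5*x^2 + 9*x - 7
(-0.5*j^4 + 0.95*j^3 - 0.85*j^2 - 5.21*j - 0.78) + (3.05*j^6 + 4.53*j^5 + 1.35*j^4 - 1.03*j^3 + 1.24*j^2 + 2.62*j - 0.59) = 3.05*j^6 + 4.53*j^5 + 0.85*j^4 - 0.0800000000000001*j^3 + 0.39*j^2 - 2.59*j - 1.37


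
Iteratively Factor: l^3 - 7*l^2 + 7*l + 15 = (l - 3)*(l^2 - 4*l - 5) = (l - 5)*(l - 3)*(l + 1)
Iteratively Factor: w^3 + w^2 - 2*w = (w - 1)*(w^2 + 2*w) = (w - 1)*(w + 2)*(w)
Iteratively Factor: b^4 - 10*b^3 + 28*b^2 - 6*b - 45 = (b - 5)*(b^3 - 5*b^2 + 3*b + 9) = (b - 5)*(b - 3)*(b^2 - 2*b - 3) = (b - 5)*(b - 3)*(b + 1)*(b - 3)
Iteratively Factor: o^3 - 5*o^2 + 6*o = (o - 3)*(o^2 - 2*o) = o*(o - 3)*(o - 2)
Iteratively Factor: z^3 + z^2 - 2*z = (z)*(z^2 + z - 2) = z*(z + 2)*(z - 1)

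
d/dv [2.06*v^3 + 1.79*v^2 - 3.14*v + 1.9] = 6.18*v^2 + 3.58*v - 3.14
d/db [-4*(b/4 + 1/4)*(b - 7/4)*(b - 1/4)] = -3*b^2 + 2*b + 25/16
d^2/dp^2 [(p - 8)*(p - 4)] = 2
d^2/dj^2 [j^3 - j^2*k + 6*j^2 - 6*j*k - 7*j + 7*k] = 6*j - 2*k + 12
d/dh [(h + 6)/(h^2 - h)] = (-h^2 - 12*h + 6)/(h^2*(h^2 - 2*h + 1))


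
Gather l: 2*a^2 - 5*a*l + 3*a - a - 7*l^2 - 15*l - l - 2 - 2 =2*a^2 + 2*a - 7*l^2 + l*(-5*a - 16) - 4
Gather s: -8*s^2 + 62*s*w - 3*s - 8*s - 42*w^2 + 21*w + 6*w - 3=-8*s^2 + s*(62*w - 11) - 42*w^2 + 27*w - 3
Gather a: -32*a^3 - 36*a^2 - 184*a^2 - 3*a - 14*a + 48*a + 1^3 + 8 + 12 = -32*a^3 - 220*a^2 + 31*a + 21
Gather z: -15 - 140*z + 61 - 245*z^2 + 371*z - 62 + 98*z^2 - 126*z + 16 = -147*z^2 + 105*z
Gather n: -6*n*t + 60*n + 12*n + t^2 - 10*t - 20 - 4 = n*(72 - 6*t) + t^2 - 10*t - 24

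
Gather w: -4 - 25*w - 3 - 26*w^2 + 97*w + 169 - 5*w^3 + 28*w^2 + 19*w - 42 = -5*w^3 + 2*w^2 + 91*w + 120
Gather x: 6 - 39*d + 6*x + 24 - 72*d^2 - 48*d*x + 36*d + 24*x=-72*d^2 - 3*d + x*(30 - 48*d) + 30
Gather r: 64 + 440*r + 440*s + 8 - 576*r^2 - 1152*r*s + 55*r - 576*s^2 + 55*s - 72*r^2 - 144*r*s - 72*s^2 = -648*r^2 + r*(495 - 1296*s) - 648*s^2 + 495*s + 72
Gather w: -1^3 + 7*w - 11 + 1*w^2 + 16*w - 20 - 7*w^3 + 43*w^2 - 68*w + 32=-7*w^3 + 44*w^2 - 45*w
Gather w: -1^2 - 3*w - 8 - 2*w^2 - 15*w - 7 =-2*w^2 - 18*w - 16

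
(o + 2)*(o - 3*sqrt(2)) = o^2 - 3*sqrt(2)*o + 2*o - 6*sqrt(2)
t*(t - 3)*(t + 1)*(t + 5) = t^4 + 3*t^3 - 13*t^2 - 15*t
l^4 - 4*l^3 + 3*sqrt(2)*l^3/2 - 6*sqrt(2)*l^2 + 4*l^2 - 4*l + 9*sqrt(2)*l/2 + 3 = (l - 3)*(l - 1)*(l + sqrt(2)/2)*(l + sqrt(2))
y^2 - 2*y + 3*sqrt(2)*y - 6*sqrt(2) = (y - 2)*(y + 3*sqrt(2))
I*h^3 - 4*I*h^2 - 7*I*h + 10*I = (h - 5)*(h + 2)*(I*h - I)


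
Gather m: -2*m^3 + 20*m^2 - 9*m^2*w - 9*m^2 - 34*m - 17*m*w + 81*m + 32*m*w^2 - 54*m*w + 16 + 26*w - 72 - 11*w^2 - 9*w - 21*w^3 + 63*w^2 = -2*m^3 + m^2*(11 - 9*w) + m*(32*w^2 - 71*w + 47) - 21*w^3 + 52*w^2 + 17*w - 56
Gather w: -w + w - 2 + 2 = 0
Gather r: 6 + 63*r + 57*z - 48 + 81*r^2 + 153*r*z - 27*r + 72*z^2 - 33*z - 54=81*r^2 + r*(153*z + 36) + 72*z^2 + 24*z - 96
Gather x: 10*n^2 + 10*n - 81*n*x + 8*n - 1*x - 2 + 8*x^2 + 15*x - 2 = 10*n^2 + 18*n + 8*x^2 + x*(14 - 81*n) - 4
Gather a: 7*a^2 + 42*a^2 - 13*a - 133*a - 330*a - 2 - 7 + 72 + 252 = 49*a^2 - 476*a + 315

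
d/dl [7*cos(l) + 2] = -7*sin(l)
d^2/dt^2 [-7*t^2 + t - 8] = -14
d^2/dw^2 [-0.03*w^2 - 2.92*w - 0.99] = -0.0600000000000000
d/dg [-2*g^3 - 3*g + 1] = -6*g^2 - 3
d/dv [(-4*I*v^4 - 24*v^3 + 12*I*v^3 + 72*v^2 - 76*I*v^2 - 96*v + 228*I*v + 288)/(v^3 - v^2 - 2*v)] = (-4*I*v^6 + 8*I*v^5 + v^4*(-48 + 88*I) + v^3*(288 - 504*I) + v^2*(-1104 + 380*I) + 576*v + 576)/(v^6 - 2*v^5 - 3*v^4 + 4*v^3 + 4*v^2)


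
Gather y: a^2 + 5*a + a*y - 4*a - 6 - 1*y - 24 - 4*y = a^2 + a + y*(a - 5) - 30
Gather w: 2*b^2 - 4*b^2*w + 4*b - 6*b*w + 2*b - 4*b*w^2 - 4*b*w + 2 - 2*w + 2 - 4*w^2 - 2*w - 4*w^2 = 2*b^2 + 6*b + w^2*(-4*b - 8) + w*(-4*b^2 - 10*b - 4) + 4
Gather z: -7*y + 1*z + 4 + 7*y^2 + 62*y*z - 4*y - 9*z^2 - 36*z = 7*y^2 - 11*y - 9*z^2 + z*(62*y - 35) + 4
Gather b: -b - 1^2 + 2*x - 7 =-b + 2*x - 8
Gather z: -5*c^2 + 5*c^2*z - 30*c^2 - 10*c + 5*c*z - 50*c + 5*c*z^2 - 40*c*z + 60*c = -35*c^2 + 5*c*z^2 + z*(5*c^2 - 35*c)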